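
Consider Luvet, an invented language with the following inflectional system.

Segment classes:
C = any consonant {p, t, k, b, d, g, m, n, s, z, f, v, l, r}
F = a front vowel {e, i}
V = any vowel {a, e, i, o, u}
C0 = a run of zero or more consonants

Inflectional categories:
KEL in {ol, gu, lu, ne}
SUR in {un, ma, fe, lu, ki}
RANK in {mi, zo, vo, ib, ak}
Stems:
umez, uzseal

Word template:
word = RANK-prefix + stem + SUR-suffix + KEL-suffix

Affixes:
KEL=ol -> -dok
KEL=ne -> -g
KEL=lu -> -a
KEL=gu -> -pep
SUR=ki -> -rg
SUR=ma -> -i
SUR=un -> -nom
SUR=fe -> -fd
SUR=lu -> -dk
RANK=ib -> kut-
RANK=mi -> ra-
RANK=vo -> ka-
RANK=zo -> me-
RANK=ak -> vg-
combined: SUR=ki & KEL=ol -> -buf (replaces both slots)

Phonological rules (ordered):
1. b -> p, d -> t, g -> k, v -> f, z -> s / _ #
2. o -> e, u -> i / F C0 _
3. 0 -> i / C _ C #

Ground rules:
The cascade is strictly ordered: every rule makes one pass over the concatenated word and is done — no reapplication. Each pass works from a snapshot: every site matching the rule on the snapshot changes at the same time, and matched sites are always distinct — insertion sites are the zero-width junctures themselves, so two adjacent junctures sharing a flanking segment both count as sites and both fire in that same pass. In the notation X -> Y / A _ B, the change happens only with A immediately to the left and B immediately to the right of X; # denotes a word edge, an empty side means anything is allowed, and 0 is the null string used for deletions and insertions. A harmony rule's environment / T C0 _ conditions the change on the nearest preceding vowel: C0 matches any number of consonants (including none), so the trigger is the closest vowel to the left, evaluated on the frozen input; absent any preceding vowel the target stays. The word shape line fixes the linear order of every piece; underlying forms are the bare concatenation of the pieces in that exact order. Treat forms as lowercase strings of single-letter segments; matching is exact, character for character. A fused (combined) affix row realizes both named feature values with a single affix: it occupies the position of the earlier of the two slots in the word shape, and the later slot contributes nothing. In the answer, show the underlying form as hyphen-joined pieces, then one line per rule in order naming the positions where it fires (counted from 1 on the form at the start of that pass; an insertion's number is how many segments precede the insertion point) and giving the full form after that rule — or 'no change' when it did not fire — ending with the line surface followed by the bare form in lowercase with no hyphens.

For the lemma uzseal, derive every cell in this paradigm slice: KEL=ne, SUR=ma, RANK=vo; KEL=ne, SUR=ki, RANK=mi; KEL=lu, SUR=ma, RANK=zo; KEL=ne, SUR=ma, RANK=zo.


cell KEL=ne, SUR=ma, RANK=vo:
underlying: ka-uzseal-i-g
1. b -> p, d -> t, g -> k, v -> f, z -> s / _ #: fires at position(s) 10: kauzsealik
2. o -> e, u -> i / F C0 _: no change
3. 0 -> i / C _ C #: no change
surface: kauzsealik

cell KEL=ne, SUR=ki, RANK=mi:
underlying: ra-uzseal-rg-g
1. b -> p, d -> t, g -> k, v -> f, z -> s / _ #: fires at position(s) 11: rauzsealrgk
2. o -> e, u -> i / F C0 _: no change
3. 0 -> i / C _ C #: inserts after position(s) 10: rauzsealrgik
surface: rauzsealrgik

cell KEL=lu, SUR=ma, RANK=zo:
underlying: me-uzseal-i-a
1. b -> p, d -> t, g -> k, v -> f, z -> s / _ #: no change
2. o -> e, u -> i / F C0 _: fires at position(s) 3: meizsealia
3. 0 -> i / C _ C #: no change
surface: meizsealia

cell KEL=ne, SUR=ma, RANK=zo:
underlying: me-uzseal-i-g
1. b -> p, d -> t, g -> k, v -> f, z -> s / _ #: fires at position(s) 10: meuzsealik
2. o -> e, u -> i / F C0 _: fires at position(s) 3: meizsealik
3. 0 -> i / C _ C #: no change
surface: meizsealik


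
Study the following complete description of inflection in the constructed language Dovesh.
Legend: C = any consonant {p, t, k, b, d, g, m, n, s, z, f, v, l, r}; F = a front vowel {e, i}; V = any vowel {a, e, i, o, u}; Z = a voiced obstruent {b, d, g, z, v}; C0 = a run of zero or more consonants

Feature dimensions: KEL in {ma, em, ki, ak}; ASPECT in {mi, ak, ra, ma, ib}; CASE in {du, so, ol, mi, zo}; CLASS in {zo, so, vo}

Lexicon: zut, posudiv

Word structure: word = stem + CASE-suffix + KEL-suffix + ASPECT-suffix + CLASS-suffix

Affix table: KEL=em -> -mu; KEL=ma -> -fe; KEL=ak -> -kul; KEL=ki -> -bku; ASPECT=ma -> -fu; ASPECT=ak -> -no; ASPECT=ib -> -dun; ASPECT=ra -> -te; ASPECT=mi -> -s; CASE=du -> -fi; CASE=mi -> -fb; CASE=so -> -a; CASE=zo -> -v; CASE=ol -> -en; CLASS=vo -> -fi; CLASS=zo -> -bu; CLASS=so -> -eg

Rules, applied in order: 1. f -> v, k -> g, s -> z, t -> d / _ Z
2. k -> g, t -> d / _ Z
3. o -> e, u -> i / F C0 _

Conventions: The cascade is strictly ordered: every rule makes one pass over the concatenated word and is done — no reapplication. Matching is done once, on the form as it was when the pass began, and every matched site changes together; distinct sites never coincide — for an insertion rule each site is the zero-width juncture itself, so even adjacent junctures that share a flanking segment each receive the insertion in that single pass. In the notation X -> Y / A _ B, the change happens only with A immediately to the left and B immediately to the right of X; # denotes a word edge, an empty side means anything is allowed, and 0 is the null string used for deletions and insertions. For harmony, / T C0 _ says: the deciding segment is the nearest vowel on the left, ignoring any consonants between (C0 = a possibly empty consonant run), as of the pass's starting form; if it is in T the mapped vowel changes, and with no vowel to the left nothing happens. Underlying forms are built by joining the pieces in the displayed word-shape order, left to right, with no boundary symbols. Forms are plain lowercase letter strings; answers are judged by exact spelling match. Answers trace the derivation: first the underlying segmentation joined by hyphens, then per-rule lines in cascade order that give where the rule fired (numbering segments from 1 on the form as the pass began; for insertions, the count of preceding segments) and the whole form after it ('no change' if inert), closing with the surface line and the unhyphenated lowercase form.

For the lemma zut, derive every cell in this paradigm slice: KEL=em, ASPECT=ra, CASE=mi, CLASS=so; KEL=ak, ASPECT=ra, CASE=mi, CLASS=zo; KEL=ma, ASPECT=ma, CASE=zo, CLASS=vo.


cell KEL=em, ASPECT=ra, CASE=mi, CLASS=so:
underlying: zut-fb-mu-te-eg
1. f -> v, k -> g, s -> z, t -> d / _ Z: fires at position(s) 4: zutvbmuteeg
2. k -> g, t -> d / _ Z: fires at position(s) 3: zudvbmuteeg
3. o -> e, u -> i / F C0 _: no change
surface: zudvbmuteeg

cell KEL=ak, ASPECT=ra, CASE=mi, CLASS=zo:
underlying: zut-fb-kul-te-bu
1. f -> v, k -> g, s -> z, t -> d / _ Z: fires at position(s) 4: zutvbkultebu
2. k -> g, t -> d / _ Z: fires at position(s) 3: zudvbkultebu
3. o -> e, u -> i / F C0 _: fires at position(s) 12: zudvbkultebi
surface: zudvbkultebi

cell KEL=ma, ASPECT=ma, CASE=zo, CLASS=vo:
underlying: zut-v-fe-fu-fi
1. f -> v, k -> g, s -> z, t -> d / _ Z: fires at position(s) 3: zudvfefufi
2. k -> g, t -> d / _ Z: no change
3. o -> e, u -> i / F C0 _: fires at position(s) 8: zudvfefifi
surface: zudvfefifi


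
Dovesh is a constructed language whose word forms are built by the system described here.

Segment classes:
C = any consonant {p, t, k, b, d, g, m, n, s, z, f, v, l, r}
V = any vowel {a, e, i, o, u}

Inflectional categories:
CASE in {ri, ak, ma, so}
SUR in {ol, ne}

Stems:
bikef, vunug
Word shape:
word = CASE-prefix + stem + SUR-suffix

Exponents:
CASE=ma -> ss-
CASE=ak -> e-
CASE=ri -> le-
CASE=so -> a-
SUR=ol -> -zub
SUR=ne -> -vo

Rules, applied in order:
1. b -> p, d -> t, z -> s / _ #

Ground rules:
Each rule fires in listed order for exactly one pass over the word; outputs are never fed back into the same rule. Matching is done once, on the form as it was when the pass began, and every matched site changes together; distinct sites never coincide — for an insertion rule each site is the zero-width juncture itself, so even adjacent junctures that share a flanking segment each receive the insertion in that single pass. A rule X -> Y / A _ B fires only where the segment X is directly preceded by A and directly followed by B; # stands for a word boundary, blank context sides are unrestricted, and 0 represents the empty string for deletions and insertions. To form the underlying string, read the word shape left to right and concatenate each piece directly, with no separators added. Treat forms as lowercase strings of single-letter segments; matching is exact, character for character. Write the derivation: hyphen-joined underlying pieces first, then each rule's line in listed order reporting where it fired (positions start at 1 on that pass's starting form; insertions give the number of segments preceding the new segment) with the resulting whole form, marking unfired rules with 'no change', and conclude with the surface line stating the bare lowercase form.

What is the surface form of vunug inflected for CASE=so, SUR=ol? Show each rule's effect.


underlying: a-vunug-zub
1. b -> p, d -> t, z -> s / _ #: fires at position(s) 9: avunugzup
surface: avunugzup


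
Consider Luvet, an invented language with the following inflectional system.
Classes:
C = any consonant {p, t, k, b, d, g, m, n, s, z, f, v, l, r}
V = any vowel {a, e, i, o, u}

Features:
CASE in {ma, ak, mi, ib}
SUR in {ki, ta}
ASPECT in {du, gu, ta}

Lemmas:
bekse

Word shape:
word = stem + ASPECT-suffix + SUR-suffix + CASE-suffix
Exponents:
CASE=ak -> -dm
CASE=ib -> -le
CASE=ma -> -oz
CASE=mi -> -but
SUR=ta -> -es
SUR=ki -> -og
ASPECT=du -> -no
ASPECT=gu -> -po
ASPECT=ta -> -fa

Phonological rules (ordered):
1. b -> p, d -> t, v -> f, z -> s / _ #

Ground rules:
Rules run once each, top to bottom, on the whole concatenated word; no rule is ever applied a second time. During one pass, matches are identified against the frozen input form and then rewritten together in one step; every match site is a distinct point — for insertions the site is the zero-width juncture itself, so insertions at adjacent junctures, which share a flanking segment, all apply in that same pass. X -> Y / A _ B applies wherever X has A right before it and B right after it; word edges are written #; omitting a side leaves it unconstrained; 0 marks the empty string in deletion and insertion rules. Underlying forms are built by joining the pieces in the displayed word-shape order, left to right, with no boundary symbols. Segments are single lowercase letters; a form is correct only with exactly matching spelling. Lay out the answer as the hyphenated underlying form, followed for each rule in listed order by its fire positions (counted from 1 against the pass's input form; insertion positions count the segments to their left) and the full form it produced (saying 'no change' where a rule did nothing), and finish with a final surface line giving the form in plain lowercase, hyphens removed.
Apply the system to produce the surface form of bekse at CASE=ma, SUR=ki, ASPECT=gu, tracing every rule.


underlying: bekse-po-og-oz
1. b -> p, d -> t, v -> f, z -> s / _ #: fires at position(s) 11: beksepoogos
surface: beksepoogos


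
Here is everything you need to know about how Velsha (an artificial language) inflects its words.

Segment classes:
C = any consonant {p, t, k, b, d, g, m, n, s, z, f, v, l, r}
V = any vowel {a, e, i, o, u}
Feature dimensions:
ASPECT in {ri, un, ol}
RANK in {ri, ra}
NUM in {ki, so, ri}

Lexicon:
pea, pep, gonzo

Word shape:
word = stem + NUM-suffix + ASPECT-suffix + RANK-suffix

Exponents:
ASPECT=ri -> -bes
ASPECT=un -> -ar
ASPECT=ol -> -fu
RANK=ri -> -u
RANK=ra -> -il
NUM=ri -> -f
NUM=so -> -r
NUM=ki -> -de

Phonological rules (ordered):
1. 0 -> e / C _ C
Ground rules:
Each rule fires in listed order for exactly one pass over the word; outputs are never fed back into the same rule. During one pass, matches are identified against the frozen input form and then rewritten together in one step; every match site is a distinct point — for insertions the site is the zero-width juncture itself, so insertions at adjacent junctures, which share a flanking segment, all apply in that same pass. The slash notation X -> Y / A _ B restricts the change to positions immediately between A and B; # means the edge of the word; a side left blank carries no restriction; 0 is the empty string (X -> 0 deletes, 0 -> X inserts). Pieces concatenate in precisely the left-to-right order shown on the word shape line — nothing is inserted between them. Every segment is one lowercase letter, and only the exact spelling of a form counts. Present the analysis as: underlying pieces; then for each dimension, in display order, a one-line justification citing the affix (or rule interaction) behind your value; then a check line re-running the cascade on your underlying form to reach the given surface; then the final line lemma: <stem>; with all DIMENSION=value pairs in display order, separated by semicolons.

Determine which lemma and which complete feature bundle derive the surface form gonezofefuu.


underlying: gonzo-f-fu-u
ASPECT=ol - signalled by the affix -fu
RANK=ri - signalled by the affix -u
NUM=ri - signalled by the affix -f
check: gonzoffuu -> gonezofefuu
lemma: gonzo; ASPECT=ol; RANK=ri; NUM=ri


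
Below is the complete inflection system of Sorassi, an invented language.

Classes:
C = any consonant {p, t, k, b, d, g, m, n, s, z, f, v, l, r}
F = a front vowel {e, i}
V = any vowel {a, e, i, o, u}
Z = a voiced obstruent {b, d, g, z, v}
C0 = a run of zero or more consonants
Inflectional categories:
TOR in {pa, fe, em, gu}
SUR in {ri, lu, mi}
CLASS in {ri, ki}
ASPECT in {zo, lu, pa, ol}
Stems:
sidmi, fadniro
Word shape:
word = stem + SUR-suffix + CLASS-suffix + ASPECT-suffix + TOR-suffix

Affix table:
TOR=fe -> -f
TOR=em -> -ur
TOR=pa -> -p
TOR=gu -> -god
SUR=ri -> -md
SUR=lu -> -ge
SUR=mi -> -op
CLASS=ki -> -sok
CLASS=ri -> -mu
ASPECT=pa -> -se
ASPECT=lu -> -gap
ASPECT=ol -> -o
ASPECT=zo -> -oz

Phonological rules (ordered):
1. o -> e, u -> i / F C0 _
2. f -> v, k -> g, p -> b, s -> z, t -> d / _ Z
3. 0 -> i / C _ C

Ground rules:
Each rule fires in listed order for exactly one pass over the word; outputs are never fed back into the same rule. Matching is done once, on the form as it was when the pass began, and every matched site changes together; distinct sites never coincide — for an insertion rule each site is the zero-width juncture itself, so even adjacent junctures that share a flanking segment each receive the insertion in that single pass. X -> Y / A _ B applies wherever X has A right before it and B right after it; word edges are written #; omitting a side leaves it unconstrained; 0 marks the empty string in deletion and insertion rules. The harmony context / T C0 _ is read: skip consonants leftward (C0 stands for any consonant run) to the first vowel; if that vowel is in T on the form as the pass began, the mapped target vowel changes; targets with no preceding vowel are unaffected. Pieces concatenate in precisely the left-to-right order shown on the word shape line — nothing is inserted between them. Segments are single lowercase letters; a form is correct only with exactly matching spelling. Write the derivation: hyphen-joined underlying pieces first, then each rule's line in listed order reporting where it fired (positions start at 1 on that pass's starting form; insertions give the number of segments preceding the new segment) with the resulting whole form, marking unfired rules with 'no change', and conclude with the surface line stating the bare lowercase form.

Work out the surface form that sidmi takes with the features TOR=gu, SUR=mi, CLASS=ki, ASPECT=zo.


underlying: sidmi-op-sok-oz-god
1. o -> e, u -> i / F C0 _: fires at position(s) 6: sidmiepsokozgod
2. f -> v, k -> g, p -> b, s -> z, t -> d / _ Z: no change
3. 0 -> i / C _ C: inserts after position(s) 3, 7, 12: sidimiepisokozigod
surface: sidimiepisokozigod


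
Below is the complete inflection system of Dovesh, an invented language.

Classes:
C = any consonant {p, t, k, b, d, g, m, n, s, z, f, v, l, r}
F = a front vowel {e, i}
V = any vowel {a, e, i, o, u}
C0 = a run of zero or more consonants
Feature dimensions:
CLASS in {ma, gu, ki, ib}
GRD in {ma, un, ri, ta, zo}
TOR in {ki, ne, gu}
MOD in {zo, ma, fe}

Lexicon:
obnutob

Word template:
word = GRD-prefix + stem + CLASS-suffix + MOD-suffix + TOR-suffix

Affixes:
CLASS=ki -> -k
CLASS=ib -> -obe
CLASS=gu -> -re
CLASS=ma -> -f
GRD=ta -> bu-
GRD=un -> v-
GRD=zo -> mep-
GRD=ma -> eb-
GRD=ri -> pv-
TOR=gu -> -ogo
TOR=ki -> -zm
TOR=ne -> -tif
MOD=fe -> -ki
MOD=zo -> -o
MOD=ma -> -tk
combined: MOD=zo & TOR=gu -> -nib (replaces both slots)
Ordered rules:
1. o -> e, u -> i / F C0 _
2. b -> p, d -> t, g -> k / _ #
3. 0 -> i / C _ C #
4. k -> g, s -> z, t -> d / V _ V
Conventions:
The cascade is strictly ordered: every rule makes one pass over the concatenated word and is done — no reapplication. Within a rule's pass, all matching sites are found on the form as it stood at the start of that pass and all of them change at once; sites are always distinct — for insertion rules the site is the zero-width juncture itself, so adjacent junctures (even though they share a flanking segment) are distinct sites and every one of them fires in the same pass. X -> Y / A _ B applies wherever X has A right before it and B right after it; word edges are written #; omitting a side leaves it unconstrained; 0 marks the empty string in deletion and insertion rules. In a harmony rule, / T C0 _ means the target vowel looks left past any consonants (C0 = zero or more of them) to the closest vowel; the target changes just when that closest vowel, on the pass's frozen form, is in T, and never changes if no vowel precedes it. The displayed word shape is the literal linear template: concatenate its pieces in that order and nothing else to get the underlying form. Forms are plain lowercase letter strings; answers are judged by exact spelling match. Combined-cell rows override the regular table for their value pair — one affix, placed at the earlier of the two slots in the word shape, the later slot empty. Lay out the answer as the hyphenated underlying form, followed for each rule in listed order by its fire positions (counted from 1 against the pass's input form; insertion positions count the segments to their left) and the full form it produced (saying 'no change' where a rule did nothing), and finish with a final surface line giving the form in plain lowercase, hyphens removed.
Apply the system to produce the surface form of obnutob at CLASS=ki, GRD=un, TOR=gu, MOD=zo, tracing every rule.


underlying: v-obnutob-k-nib
1. o -> e, u -> i / F C0 _: no change
2. b -> p, d -> t, g -> k / _ #: fires at position(s) 12: vobnutobknip
3. 0 -> i / C _ C #: no change
4. k -> g, s -> z, t -> d / V _ V: fires at position(s) 6: vobnudobknip
surface: vobnudobknip


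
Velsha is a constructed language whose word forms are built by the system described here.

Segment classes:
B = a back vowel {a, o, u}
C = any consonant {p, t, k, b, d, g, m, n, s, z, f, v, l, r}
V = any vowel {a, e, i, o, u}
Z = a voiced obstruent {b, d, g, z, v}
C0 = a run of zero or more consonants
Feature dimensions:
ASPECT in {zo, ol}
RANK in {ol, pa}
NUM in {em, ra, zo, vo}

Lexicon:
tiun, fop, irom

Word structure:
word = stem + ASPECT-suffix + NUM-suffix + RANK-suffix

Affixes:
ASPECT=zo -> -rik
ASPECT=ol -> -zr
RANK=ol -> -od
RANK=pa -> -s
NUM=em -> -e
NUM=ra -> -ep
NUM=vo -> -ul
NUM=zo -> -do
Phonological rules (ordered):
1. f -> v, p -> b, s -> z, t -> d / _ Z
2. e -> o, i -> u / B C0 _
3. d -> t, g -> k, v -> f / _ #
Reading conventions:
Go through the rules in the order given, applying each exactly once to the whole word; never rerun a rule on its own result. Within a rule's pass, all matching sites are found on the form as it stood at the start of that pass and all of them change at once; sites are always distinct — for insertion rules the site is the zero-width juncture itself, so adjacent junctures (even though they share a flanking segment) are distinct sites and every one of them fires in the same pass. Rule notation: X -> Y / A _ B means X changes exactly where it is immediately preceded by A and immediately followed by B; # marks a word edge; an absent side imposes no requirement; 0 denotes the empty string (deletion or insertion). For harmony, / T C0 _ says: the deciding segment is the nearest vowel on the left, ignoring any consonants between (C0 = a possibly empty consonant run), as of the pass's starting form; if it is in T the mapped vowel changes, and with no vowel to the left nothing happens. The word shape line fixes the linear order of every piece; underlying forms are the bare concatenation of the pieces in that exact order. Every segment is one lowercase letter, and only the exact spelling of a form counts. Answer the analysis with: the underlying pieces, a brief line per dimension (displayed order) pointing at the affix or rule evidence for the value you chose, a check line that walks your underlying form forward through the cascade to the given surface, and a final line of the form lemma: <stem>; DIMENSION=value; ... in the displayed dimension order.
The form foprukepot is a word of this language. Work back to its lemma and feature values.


underlying: fop-rik-ep-od
ASPECT=zo - signalled by the affix -rik
RANK=ol - signalled by the affix -od
NUM=ra - signalled by the affix -ep
check: foprikepod -> foprikepod -> foprukepod -> foprukepot
lemma: fop; ASPECT=zo; RANK=ol; NUM=ra


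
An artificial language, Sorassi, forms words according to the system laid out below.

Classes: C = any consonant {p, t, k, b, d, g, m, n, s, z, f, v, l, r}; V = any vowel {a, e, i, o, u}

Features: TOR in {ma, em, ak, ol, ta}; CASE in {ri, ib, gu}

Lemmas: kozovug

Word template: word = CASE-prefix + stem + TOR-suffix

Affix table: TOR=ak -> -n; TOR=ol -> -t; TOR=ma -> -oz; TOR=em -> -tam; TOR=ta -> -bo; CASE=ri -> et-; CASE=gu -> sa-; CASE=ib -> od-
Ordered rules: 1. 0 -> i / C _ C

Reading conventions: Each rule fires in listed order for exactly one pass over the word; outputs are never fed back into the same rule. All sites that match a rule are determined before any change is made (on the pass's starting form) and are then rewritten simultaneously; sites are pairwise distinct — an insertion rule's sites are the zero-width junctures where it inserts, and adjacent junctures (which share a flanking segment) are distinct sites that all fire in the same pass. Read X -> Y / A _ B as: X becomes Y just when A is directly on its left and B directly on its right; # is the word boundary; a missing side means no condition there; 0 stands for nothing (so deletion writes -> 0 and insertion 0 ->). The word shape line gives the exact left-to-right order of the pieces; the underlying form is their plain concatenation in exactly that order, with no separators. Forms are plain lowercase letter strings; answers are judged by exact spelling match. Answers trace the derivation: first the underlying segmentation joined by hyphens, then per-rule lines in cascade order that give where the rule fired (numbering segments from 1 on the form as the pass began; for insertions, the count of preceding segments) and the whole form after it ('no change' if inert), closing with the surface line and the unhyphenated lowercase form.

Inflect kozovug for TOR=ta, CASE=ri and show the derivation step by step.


underlying: et-kozovug-bo
1. 0 -> i / C _ C: inserts after position(s) 2, 9: etikozovugibo
surface: etikozovugibo


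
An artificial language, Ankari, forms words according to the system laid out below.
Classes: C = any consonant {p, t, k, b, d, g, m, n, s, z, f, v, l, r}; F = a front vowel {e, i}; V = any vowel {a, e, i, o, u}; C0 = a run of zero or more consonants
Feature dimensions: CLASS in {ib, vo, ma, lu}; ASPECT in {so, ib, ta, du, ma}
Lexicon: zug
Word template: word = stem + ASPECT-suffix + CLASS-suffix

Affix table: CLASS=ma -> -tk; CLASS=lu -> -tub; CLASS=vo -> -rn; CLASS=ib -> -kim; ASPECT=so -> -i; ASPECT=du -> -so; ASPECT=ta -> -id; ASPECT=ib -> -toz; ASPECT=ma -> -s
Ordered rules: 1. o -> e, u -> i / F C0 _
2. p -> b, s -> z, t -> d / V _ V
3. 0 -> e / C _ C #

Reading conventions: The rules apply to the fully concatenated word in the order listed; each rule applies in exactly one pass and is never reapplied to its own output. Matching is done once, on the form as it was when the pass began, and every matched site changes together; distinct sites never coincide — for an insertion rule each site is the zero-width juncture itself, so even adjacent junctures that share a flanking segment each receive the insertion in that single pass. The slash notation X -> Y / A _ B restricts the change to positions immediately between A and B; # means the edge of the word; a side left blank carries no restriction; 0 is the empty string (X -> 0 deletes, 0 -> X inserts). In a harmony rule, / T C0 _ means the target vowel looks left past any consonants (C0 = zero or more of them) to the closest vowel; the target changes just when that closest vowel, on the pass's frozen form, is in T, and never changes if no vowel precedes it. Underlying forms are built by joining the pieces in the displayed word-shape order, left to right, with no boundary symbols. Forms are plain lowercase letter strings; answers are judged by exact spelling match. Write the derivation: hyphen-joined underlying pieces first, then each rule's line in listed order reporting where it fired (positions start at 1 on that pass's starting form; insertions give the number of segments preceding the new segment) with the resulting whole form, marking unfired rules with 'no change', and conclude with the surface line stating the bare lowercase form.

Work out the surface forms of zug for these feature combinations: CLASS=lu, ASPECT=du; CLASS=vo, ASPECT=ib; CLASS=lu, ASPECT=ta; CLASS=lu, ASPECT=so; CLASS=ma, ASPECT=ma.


cell CLASS=lu, ASPECT=du:
underlying: zug-so-tub
1. o -> e, u -> i / F C0 _: no change
2. p -> b, s -> z, t -> d / V _ V: fires at position(s) 6: zugsodub
3. 0 -> e / C _ C #: no change
surface: zugsodub

cell CLASS=vo, ASPECT=ib:
underlying: zug-toz-rn
1. o -> e, u -> i / F C0 _: no change
2. p -> b, s -> z, t -> d / V _ V: no change
3. 0 -> e / C _ C #: inserts after position(s) 7: zugtozren
surface: zugtozren

cell CLASS=lu, ASPECT=ta:
underlying: zug-id-tub
1. o -> e, u -> i / F C0 _: fires at position(s) 7: zugidtib
2. p -> b, s -> z, t -> d / V _ V: no change
3. 0 -> e / C _ C #: no change
surface: zugidtib

cell CLASS=lu, ASPECT=so:
underlying: zug-i-tub
1. o -> e, u -> i / F C0 _: fires at position(s) 6: zugitib
2. p -> b, s -> z, t -> d / V _ V: fires at position(s) 5: zugidib
3. 0 -> e / C _ C #: no change
surface: zugidib

cell CLASS=ma, ASPECT=ma:
underlying: zug-s-tk
1. o -> e, u -> i / F C0 _: no change
2. p -> b, s -> z, t -> d / V _ V: no change
3. 0 -> e / C _ C #: inserts after position(s) 5: zugstek
surface: zugstek


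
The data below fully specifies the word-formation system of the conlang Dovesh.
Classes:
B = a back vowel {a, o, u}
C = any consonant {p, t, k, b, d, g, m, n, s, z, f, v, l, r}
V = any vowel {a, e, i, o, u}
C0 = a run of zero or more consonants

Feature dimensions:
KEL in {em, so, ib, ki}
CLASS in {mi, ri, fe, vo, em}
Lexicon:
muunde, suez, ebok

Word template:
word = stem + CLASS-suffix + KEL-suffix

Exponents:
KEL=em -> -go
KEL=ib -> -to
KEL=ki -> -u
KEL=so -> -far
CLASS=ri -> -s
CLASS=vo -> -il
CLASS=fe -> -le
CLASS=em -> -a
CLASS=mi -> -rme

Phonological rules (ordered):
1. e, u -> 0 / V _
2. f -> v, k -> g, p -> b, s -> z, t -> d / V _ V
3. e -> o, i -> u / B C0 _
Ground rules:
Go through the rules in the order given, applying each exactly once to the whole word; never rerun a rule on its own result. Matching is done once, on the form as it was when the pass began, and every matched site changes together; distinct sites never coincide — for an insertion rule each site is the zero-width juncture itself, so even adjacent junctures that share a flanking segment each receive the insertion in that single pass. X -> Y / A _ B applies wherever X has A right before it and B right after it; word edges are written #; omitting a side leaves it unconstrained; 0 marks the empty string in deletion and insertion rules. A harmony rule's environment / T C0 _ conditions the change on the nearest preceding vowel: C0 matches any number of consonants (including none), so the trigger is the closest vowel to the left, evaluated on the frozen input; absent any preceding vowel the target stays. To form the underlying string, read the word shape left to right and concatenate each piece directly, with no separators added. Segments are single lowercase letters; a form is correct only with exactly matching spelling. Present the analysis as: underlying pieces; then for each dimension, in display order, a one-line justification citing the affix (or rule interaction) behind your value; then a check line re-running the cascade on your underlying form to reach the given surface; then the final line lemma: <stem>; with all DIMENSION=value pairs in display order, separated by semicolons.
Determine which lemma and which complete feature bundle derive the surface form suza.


underlying: suez-a-u
KEL=ki - signalled by the affix -u
CLASS=em - signalled by the affix -a
check: suezau -> suza -> suza -> suza
lemma: suez; KEL=ki; CLASS=em


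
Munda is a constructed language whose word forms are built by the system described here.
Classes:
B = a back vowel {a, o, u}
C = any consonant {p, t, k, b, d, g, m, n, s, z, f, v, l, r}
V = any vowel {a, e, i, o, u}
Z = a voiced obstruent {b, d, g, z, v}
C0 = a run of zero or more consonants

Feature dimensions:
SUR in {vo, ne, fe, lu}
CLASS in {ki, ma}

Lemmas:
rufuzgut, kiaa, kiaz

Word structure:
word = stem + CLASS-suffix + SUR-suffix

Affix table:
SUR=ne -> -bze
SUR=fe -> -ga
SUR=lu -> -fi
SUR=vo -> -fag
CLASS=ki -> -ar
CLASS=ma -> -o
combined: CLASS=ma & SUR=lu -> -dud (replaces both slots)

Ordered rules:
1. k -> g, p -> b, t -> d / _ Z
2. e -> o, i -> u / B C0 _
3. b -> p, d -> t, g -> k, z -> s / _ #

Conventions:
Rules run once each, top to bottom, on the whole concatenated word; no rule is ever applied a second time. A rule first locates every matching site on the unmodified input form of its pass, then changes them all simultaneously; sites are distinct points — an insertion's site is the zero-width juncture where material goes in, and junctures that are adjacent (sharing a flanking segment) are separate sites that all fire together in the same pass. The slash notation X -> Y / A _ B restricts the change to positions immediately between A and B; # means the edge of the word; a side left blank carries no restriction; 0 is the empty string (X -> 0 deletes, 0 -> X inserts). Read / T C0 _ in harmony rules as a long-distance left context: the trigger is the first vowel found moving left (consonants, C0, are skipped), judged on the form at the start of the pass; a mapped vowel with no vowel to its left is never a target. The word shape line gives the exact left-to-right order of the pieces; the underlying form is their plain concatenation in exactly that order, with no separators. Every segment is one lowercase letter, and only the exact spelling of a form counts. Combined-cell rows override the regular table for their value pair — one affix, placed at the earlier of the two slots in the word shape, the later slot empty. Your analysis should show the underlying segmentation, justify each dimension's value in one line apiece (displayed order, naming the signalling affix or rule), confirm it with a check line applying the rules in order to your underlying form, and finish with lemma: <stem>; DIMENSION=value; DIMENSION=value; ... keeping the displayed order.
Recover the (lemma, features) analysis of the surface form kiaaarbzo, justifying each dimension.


underlying: kiaa-ar-bze
SUR=ne - signalled by the affix -bze
CLASS=ki - signalled by the affix -ar
check: kiaaarbze -> kiaaarbze -> kiaaarbzo -> kiaaarbzo
lemma: kiaa; SUR=ne; CLASS=ki


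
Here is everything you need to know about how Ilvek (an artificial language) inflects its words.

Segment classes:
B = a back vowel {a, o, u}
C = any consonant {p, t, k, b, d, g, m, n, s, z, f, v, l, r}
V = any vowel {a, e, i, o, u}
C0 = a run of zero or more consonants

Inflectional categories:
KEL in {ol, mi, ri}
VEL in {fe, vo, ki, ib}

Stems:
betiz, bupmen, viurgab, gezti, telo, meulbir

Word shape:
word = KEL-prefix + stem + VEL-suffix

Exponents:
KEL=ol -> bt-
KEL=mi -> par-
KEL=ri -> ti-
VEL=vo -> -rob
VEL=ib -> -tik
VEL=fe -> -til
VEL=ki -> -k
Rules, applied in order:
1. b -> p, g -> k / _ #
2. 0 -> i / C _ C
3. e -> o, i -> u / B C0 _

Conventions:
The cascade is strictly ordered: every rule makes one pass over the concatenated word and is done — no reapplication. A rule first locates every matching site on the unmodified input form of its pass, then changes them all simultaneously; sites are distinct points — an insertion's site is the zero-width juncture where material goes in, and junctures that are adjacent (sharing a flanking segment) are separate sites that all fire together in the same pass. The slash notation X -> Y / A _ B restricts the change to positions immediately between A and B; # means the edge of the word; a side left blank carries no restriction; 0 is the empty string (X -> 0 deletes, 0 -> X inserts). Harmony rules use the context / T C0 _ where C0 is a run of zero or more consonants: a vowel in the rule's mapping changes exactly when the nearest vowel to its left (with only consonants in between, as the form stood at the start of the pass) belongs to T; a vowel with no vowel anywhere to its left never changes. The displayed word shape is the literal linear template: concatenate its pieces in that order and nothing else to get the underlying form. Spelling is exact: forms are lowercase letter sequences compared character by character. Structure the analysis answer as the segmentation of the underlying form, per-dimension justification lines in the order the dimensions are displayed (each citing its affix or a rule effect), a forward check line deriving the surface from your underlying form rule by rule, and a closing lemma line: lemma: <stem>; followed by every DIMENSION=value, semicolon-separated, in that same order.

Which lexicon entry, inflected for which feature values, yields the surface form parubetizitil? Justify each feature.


underlying: par-betiz-til
KEL=mi - signalled by the affix par-
VEL=fe - signalled by the affix -til
check: parbetiztil -> parbetiztil -> paribetizitil -> parubetizitil
lemma: betiz; KEL=mi; VEL=fe


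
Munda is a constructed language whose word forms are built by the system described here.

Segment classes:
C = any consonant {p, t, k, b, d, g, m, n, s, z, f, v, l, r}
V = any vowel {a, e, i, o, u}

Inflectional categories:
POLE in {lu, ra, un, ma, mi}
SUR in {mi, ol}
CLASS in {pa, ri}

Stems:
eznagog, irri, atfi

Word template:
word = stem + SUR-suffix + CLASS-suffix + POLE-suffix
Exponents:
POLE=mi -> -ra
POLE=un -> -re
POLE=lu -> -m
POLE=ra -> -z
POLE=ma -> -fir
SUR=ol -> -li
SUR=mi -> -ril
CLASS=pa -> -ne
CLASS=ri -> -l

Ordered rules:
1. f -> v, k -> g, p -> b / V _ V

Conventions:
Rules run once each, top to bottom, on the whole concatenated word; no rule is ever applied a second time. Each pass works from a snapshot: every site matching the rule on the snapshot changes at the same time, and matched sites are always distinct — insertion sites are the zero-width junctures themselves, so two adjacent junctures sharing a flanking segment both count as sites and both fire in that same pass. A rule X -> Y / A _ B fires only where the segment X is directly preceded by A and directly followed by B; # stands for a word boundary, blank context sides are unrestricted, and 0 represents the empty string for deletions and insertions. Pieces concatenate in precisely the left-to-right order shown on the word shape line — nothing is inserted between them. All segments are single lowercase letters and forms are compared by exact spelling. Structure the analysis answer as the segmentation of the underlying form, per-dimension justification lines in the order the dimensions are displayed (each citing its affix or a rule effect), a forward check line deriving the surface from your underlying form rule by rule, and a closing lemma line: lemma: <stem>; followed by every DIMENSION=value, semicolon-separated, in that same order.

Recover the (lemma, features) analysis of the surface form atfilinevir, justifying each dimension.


underlying: atfi-li-ne-fir
POLE=ma - signalled by the affix -fir
SUR=ol - signalled by the affix -li
CLASS=pa - signalled by the affix -ne
check: atfilinefir -> atfilinevir
lemma: atfi; POLE=ma; SUR=ol; CLASS=pa


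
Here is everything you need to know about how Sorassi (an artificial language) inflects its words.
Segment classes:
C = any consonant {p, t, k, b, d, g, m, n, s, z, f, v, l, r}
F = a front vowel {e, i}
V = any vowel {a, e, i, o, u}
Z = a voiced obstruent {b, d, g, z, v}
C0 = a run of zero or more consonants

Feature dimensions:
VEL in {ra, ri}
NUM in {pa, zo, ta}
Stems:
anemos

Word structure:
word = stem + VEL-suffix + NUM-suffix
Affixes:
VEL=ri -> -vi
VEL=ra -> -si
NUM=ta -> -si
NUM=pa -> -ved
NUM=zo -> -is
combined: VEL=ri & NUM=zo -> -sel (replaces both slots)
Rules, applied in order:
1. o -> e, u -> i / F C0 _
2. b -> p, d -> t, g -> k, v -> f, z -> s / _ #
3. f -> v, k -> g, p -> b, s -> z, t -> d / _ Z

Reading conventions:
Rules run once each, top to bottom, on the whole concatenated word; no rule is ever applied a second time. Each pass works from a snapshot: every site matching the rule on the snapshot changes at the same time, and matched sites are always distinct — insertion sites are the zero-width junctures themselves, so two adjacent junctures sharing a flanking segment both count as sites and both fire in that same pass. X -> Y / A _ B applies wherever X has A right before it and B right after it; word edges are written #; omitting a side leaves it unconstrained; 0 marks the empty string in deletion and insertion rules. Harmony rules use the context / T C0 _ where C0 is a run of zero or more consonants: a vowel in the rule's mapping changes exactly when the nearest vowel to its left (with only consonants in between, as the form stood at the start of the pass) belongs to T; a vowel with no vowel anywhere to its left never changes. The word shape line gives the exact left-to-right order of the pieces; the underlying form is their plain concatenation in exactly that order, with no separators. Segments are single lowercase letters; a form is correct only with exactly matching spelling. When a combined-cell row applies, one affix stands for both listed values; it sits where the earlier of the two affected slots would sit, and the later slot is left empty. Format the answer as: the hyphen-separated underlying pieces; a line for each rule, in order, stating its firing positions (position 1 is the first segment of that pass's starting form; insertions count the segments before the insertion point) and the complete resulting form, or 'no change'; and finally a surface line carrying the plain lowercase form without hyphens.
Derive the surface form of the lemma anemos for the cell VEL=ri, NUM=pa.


underlying: anemos-vi-ved
1. o -> e, u -> i / F C0 _: fires at position(s) 5: anemesvived
2. b -> p, d -> t, g -> k, v -> f, z -> s / _ #: fires at position(s) 11: anemesvivet
3. f -> v, k -> g, p -> b, s -> z, t -> d / _ Z: fires at position(s) 6: anemezvivet
surface: anemezvivet


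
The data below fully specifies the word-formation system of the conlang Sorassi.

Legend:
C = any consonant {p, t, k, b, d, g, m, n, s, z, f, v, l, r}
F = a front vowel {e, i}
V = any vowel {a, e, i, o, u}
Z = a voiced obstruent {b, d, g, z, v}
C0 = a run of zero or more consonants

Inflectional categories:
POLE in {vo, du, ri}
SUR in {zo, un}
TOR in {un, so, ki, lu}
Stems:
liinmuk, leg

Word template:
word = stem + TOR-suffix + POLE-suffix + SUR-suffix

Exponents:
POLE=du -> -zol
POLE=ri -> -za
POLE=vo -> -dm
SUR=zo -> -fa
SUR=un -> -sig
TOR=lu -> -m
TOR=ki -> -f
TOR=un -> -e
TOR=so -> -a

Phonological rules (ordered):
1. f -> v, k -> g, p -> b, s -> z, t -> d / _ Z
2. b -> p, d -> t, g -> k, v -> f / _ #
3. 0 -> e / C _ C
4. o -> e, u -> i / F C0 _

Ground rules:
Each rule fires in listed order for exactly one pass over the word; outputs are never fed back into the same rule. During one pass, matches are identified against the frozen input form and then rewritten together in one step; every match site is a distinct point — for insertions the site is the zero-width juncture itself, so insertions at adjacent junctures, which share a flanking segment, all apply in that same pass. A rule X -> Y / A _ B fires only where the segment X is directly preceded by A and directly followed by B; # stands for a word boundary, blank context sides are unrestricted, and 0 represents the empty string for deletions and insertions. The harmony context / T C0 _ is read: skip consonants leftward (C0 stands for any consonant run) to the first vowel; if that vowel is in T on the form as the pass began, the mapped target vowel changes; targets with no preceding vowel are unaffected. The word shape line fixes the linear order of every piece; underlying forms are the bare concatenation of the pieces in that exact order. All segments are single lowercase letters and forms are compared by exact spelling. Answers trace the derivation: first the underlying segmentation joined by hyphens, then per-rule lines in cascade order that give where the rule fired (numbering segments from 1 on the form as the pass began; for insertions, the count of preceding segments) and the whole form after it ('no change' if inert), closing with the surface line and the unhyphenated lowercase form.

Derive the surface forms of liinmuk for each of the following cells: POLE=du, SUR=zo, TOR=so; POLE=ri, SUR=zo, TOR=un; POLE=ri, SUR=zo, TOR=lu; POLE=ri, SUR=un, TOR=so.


cell POLE=du, SUR=zo, TOR=so:
underlying: liinmuk-a-zol-fa
1. f -> v, k -> g, p -> b, s -> z, t -> d / _ Z: no change
2. b -> p, d -> t, g -> k, v -> f / _ #: no change
3. 0 -> e / C _ C: inserts after position(s) 4, 11: liinemukazolefa
4. o -> e, u -> i / F C0 _: fires at position(s) 7: liinemikazolefa
surface: liinemikazolefa

cell POLE=ri, SUR=zo, TOR=un:
underlying: liinmuk-e-za-fa
1. f -> v, k -> g, p -> b, s -> z, t -> d / _ Z: no change
2. b -> p, d -> t, g -> k, v -> f / _ #: no change
3. 0 -> e / C _ C: inserts after position(s) 4: liinemukezafa
4. o -> e, u -> i / F C0 _: fires at position(s) 7: liinemikezafa
surface: liinemikezafa

cell POLE=ri, SUR=zo, TOR=lu:
underlying: liinmuk-m-za-fa
1. f -> v, k -> g, p -> b, s -> z, t -> d / _ Z: no change
2. b -> p, d -> t, g -> k, v -> f / _ #: no change
3. 0 -> e / C _ C: inserts after position(s) 4, 7, 8: liinemukemezafa
4. o -> e, u -> i / F C0 _: fires at position(s) 7: liinemikemezafa
surface: liinemikemezafa

cell POLE=ri, SUR=un, TOR=so:
underlying: liinmuk-a-za-sig
1. f -> v, k -> g, p -> b, s -> z, t -> d / _ Z: no change
2. b -> p, d -> t, g -> k, v -> f / _ #: fires at position(s) 13: liinmukazasik
3. 0 -> e / C _ C: inserts after position(s) 4: liinemukazasik
4. o -> e, u -> i / F C0 _: fires at position(s) 7: liinemikazasik
surface: liinemikazasik
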